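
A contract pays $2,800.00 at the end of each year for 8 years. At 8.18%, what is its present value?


Formula: PV = PMT * (1 - (1+r)^(-n)) / r
Discount factor: (1 + 0.0818)^(-8) = 0.533119
Bracket: 1 - 0.533119 = 0.466881
PV = $2,800.00 * 0.466881 / 0.0818 = $15,981.26

$15,981.26


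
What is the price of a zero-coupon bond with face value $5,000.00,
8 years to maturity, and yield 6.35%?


Formula: Price = FV / (1 + r)^n
Substituting: Price = $5,000.00 / (1 + 0.0635)^8
Discount factor: (1.0635)^8 = 1.63644
Price = $5,000.00 / 1.63644 = $3,055.41

$3,055.41


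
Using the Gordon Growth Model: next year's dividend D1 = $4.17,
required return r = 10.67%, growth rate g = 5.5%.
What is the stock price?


Formula: P = D1 / (r - g)
Spread: r - g = 0.1067 - 0.055 = 0.0517
Substituting: P = $4.17 / 0.0517
P = $80.66

$80.66


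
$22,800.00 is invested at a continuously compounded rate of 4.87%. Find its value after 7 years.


Formula: FV = P * e^(r*t)
Exponent: r*t = 0.0487 * 7 = 0.3409
e^(0.3409) = 1.406213
FV = $22,800.00 * 1.406213 = $32,061.65

$32,061.65


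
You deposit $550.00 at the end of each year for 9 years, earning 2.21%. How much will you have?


Formula: FV = PMT * ((1+r)^n - 1) / r
Growth factor: (1 + 0.0221)^9 = 1.21742
Numerator: 1.21742 - 1 = 0.21742
FV = $550.00 * 0.21742 / 0.0221 = $5,410.91

$5,410.91


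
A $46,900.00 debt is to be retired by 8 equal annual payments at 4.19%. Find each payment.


Formula: PMT = PV * r / (1 - (1+r)^(-n))
Denominator: 1 - (1 + 0.0419)^(-8) = 0.279902
Numerator: $46,900.00 * 0.0419 = 1965.11
PMT = 1965.11 / 0.279902 = $7,020.71

$7,020.71


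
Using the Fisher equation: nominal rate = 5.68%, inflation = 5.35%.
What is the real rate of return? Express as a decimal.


Formula: (1 + r_real) = (1 + r_nom) / (1 + inflation)
Substituting: (1 + r_real) = 1.0568 / 1.0535
(1 + r_real) = 1.003132
r_real = 1.003132 - 1 = 0.003132

0.003132


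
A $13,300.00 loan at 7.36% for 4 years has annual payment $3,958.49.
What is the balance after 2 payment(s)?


Formula: Balance = PV*(1+r)^k - PMT*((1+r)^k - 1)/r
Growth: (1 + 0.0736)^2 = 1.152617
Accumulated factor: ((1+r)^k - 1)/r = 2.0736
Balance = $13,300.00 * 1.152617 - $3,958.49 * 2.0736
Balance = $7,121.48

$7,121.48


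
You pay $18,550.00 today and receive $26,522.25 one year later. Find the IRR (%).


Formula: IRR = C1/C0 - 1
Substituting: IRR = $26,522.25 / $18,550.00 - 1
Ratio: 1.429771 - 1 = 0.429771
IRR = 42.9771%

42.9771%


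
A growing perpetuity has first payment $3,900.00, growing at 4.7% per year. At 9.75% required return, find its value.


Formula: PV = C / (r - g)
Spread: r - g = 0.0975 - 0.047 = 0.0505
Substituting: PV = $3,900.00 / 0.0505
PV = $77,227.72

$77,227.72


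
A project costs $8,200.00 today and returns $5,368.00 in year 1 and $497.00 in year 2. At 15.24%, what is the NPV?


Formula: NPV = C0 + C1/(1+r) + C2/(1+r)^2
Discount C1: $5,368.00 / (1 + 0.1524) = $4,658.10
Discount C2: $497.00 / (1 + 0.1524)^2 = $374.24
NPV = -$8,200.00 + $4,658.10 + $374.24 = -$3,167.66

-$3,167.66


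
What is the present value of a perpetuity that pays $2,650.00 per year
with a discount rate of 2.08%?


Formula: PV = C / r
Substituting: PV = $2,650.00 / 0.0208
PV = $127,403.85

$127,403.85


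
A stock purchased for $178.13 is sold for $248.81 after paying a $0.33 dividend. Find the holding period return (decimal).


Formula: HPR = (P1 - P0 + D) / P0
Gain: $248.81 - $178.13 + $0.33 = $71.01
HPR = $71.01 / $178.13 = 0.3986

0.3986


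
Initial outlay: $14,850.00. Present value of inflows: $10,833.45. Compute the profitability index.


Formula: PI = PV(cash flows) / initial investment
Substituting: PI = $10,833.45 / $14,850.00
PI = 0.7295

0.7295


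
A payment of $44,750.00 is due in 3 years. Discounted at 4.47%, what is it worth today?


Formula: PV = FV / (1 + r)^n
Substituting: PV = $44,750.00 / (1 + 0.0447)^3
Discount factor: (1.0447)^3 = 1.140184
PV = $44,750.00 / 1.140184 = $39,248.07

$39,248.07


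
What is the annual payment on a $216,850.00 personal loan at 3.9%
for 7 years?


Formula: PMT = PV * r / (1 - (1+r)^(-n))
Denominator: 1 - (1 + 0.039)^(-7) = 0.234948
Numerator: $216,850.00 * 0.039 = 8457.15
PMT = 8457.15 / 0.234948 = $35,995.89

$35,995.89


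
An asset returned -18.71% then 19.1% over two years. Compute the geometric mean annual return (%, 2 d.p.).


Formula: Geometric mean = ((1+r1)*(1+r2))^(1/2) - 1
Product: (1 + -0.1871) * (1 + 0.191) = 0.8129 * 1.191 = 0.968164
Square root: 0.968164^0.5 = 0.983953
Geometric mean = 0.983953 - 1 = -0.016047
As percentage: -1.60%

-1.60%


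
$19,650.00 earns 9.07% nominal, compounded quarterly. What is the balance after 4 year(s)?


Formula: FV = P * (1 + r/m)^(m*t)
Period rate: r/m = 0.0907 / 4 = 0.022675
Total periods: m*t = 4 * 4 = 16
Growth factor: (1 + 0.022675)^16 = 1.431536
FV = $19,650.00 * 1.431536 = $28,129.68

$28,129.68


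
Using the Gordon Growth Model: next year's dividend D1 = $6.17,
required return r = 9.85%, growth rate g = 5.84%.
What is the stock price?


Formula: P = D1 / (r - g)
Spread: r - g = 0.0985 - 0.0584 = 0.0401
Substituting: P = $6.17 / 0.0401
P = $153.87

$153.87


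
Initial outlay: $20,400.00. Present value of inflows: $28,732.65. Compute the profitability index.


Formula: PI = PV(cash flows) / initial investment
Substituting: PI = $28,732.65 / $20,400.00
PI = 1.4085

1.4085


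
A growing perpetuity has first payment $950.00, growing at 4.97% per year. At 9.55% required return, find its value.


Formula: PV = C / (r - g)
Spread: r - g = 0.0955 - 0.0497 = 0.0458
Substituting: PV = $950.00 / 0.0458
PV = $20,742.36

$20,742.36


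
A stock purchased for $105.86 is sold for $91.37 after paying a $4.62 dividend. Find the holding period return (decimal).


Formula: HPR = (P1 - P0 + D) / P0
Gain: $91.37 - $105.86 + $4.62 = -$9.87
HPR = -$9.87 / $105.86 = -0.0932

-0.0932


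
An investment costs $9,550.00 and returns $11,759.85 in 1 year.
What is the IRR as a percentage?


Formula: IRR = C1/C0 - 1
Substituting: IRR = $11,759.85 / $9,550.00 - 1
Ratio: 1.231398 - 1 = 0.231398
IRR = 23.1398%

23.1398%


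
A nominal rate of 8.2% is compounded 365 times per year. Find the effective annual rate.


Formula: EAR = (1 + r/m)^m - 1
Period rate: r/m = 0.082 / 365 = 0.000225
Compounding: (1 + 0.000225)^365 = 1.085446
EAR = 1.085446 - 1 = 0.085446

0.085446


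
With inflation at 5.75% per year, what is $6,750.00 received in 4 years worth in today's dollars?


Formula: Real value = nominal / (1 + inflation)^years
Price level: (1 + 0.0575)^4 = 1.250609
Real value = $6,750.00 / 1.250609 = $5,397.37

$5,397.37


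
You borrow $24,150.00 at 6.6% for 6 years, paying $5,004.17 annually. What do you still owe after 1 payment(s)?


Formula: Balance = PV*(1+r)^k - PMT*((1+r)^k - 1)/r
Growth: (1 + 0.066)^1 = 1.066
Accumulated factor: ((1+r)^k - 1)/r = 1.0
Balance = $24,150.00 * 1.066 - $5,004.17 * 1.0
Balance = $20,739.73

$20,739.73


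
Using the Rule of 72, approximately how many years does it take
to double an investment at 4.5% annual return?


Formula: Years ≈ 72 / r
Substituting: Years ≈ 72 / 4.5
Years ≈ 16.0

16.0 years


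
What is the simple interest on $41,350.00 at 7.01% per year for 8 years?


Formula: I = P * r * t
Substituting: I = $41,350.00 * 0.0701 * 8
Step: I = $41,350.00 * 0.5608
I = $23,189.08

$23,189.08


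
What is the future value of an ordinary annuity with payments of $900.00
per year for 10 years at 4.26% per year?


Formula: FV = PMT * ((1+r)^n - 1) / r
Growth factor: (1 + 0.0426)^10 = 1.517669
Numerator: 1.517669 - 1 = 0.517669
FV = $900.00 * 0.517669 / 0.0426 = $10,936.68

$10,936.68


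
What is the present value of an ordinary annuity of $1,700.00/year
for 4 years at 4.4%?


Formula: PV = PMT * (1 - (1+r)^(-n)) / r
Discount factor: (1 + 0.044)^(-4) = 0.841779
Bracket: 1 - 0.841779 = 0.158221
PV = $1,700.00 * 0.158221 / 0.044 = $6,113.09

$6,113.09


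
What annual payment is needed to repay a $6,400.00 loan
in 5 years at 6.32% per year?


Formula: PMT = PV * r / (1 - (1+r)^(-n))
Denominator: 1 - (1 + 0.0632)^(-5) = 0.26392
Numerator: $6,400.00 * 0.0632 = 404.48
PMT = 404.48 / 0.26392 = $1,532.59

$1,532.59


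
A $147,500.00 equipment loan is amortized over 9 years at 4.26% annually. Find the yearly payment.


Formula: PMT = PV * r / (1 - (1+r)^(-n))
Denominator: 1 - (1 + 0.0426)^(-9) = 0.313026
Numerator: $147,500.00 * 0.0426 = 6283.5
PMT = 6283.5 / 0.313026 = $20,073.43

$20,073.43


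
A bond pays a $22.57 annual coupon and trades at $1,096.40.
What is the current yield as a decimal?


Formula: Current yield = annual coupon / price
Substituting: CY = $22.57 / $1,096.40
CY = 0.020586

0.020586


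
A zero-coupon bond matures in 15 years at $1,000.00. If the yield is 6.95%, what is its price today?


Formula: Price = FV / (1 + r)^n
Substituting: Price = $1,000.00 / (1 + 0.0695)^15
Discount factor: (1.0695)^15 = 2.739756
Price = $1,000.00 / 2.739756 = $365.00

$365.00


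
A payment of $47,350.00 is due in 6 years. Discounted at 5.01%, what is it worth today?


Formula: PV = FV / (1 + r)^n
Substituting: PV = $47,350.00 / (1 + 0.0501)^6
Discount factor: (1.0501)^6 = 1.340862
PV = $47,350.00 / 1.340862 = $35,313.12

$35,313.12


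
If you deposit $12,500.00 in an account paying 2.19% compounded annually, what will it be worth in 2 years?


Formula: FV = P * (1 + r)^n
Substituting: FV = $12,500.00 * (1 + 0.0219)^2
Growth factor: (1.0219)^2 = 1.04428
FV = $12,500.00 * 1.04428 = $13,053.50

$13,053.50


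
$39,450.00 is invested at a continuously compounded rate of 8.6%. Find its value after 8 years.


Formula: FV = P * e^(r*t)
Exponent: r*t = 0.086 * 8 = 0.688
e^(0.688) = 1.989732
FV = $39,450.00 * 1.989732 = $78,494.93

$78,494.93


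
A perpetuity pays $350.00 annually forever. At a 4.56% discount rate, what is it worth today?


Formula: PV = C / r
Substituting: PV = $350.00 / 0.0456
PV = $7,675.44

$7,675.44


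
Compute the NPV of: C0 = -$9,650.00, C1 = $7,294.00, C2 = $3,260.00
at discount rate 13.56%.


Formula: NPV = C0 + C1/(1+r) + C2/(1+r)^2
Discount C1: $7,294.00 / (1 + 0.1356) = $6,423.04
Discount C2: $3,260.00 / (1 + 0.1356)^2 = $2,527.94
NPV = -$9,650.00 + $6,423.04 + $2,527.94 = -$699.02

-$699.02


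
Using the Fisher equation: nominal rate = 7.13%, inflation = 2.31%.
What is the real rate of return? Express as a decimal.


Formula: (1 + r_real) = (1 + r_nom) / (1 + inflation)
Substituting: (1 + r_real) = 1.0713 / 1.0231
(1 + r_real) = 1.047112
r_real = 1.047112 - 1 = 0.047112

0.047112


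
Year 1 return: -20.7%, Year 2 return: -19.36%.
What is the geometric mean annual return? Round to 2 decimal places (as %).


Formula: Geometric mean = ((1+r1)*(1+r2))^(1/2) - 1
Product: (1 + -0.207) * (1 + -0.1936) = 0.793 * 0.8064 = 0.639475
Square root: 0.639475^0.5 = 0.799672
Geometric mean = 0.799672 - 1 = -0.200328
As percentage: -20.03%

-20.03%


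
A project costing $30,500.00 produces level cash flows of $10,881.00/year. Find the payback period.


Formula: Payback = investment / annual cash flow
Substituting: Payback = $30,500.00 / $10,881.00
Payback = 2.8031 years

2.8031 years


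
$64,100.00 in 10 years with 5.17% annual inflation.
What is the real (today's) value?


Formula: Real value = nominal / (1 + inflation)^years
Price level: (1 + 0.0517)^10 = 1.65546
Real value = $64,100.00 / 1.65546 = $38,720.35

$38,720.35


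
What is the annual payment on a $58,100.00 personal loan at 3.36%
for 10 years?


Formula: PMT = PV * r / (1 - (1+r)^(-n))
Denominator: 1 - (1 + 0.0336)^(-10) = 0.28142
Numerator: $58,100.00 * 0.0336 = 1952.16
PMT = 1952.16 / 0.28142 = $6,936.82

$6,936.82


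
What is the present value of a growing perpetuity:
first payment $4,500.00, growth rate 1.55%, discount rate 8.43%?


Formula: PV = C / (r - g)
Spread: r - g = 0.0843 - 0.0155 = 0.0688
Substituting: PV = $4,500.00 / 0.0688
PV = $65,406.98

$65,406.98


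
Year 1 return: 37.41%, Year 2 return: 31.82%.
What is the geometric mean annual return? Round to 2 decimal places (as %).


Formula: Geometric mean = ((1+r1)*(1+r2))^(1/2) - 1
Product: (1 + 0.3741) * (1 + 0.3182) = 1.3741 * 1.3182 = 1.811339
Square root: 1.811339^0.5 = 1.34586
Geometric mean = 1.34586 - 1 = 0.34586
As percentage: 34.59%

34.59%


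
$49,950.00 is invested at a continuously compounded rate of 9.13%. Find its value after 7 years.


Formula: FV = P * e^(r*t)
Exponent: r*t = 0.0913 * 7 = 0.6391
e^(0.6391) = 1.894775
FV = $49,950.00 * 1.894775 = $94,644.00

$94,644.00


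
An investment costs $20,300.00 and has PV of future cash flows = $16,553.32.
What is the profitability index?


Formula: PI = PV(cash flows) / initial investment
Substituting: PI = $16,553.32 / $20,300.00
PI = 0.8154

0.8154


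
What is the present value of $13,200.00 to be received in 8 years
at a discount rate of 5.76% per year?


Formula: PV = FV / (1 + r)^n
Substituting: PV = $13,200.00 / (1 + 0.0576)^8
Discount factor: (1.0576)^8 = 1.565206
PV = $13,200.00 / 1.565206 = $8,433.39

$8,433.39


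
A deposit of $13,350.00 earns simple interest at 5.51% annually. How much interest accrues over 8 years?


Formula: I = P * r * t
Substituting: I = $13,350.00 * 0.0551 * 8
Step: I = $13,350.00 * 0.4408
I = $5,884.68

$5,884.68


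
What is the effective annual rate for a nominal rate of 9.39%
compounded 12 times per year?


Formula: EAR = (1 + r/m)^m - 1
Period rate: r/m = 0.0939 / 12 = 0.007825
Compounding: (1 + 0.007825)^12 = 1.098049
EAR = 1.098049 - 1 = 0.098049

0.098049


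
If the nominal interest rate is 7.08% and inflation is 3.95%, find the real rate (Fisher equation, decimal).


Formula: (1 + r_real) = (1 + r_nom) / (1 + inflation)
Substituting: (1 + r_real) = 1.0708 / 1.0395
(1 + r_real) = 1.030111
r_real = 1.030111 - 1 = 0.030111

0.030111


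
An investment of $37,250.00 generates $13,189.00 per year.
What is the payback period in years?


Formula: Payback = investment / annual cash flow
Substituting: Payback = $37,250.00 / $13,189.00
Payback = 2.8243 years

2.8243 years


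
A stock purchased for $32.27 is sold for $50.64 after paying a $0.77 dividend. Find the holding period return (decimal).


Formula: HPR = (P1 - P0 + D) / P0
Gain: $50.64 - $32.27 + $0.77 = $19.14
HPR = $19.14 / $32.27 = 0.5931

0.5931


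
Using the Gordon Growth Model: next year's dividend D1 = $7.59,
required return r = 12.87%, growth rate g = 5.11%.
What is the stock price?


Formula: P = D1 / (r - g)
Spread: r - g = 0.1287 - 0.0511 = 0.0776
Substituting: P = $7.59 / 0.0776
P = $97.81

$97.81


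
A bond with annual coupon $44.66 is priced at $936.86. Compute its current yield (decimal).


Formula: Current yield = annual coupon / price
Substituting: CY = $44.66 / $936.86
CY = 0.04767

0.04767


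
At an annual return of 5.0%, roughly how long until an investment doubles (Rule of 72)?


Formula: Years ≈ 72 / r
Substituting: Years ≈ 72 / 5.0
Years ≈ 14.4

14.4 years


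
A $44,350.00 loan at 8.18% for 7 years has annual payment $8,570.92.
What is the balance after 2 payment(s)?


Formula: Balance = PV*(1+r)^k - PMT*((1+r)^k - 1)/r
Growth: (1 + 0.0818)^2 = 1.170291
Accumulated factor: ((1+r)^k - 1)/r = 2.0818
Balance = $44,350.00 * 1.170291 - $8,570.92 * 2.0818
Balance = $34,059.48

$34,059.48


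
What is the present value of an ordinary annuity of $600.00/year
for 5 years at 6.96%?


Formula: PV = PMT * (1 - (1+r)^(-n)) / r
Discount factor: (1 + 0.0696)^(-5) = 0.71432
Bracket: 1 - 0.71432 = 0.28568
PV = $600.00 * 0.28568 / 0.0696 = $2,462.76

$2,462.76


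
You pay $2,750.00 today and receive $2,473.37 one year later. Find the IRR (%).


Formula: IRR = C1/C0 - 1
Substituting: IRR = $2,473.37 / $2,750.00 - 1
Ratio: 0.899407 - 1 = -0.100593
IRR = -10.0593%

-10.0593%


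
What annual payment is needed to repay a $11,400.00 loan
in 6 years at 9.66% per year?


Formula: PMT = PV * r / (1 - (1+r)^(-n))
Denominator: 1 - (1 + 0.0966)^(-6) = 0.424943
Numerator: $11,400.00 * 0.0966 = 1101.24
PMT = 1101.24 / 0.424943 = $2,591.50

$2,591.50


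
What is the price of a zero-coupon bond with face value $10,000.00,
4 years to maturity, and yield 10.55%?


Formula: Price = FV / (1 + r)^n
Substituting: Price = $10,000.00 / (1 + 0.1055)^4
Discount factor: (1.1055)^4 = 1.493602
Price = $10,000.00 / 1.493602 = $6,695.22

$6,695.22


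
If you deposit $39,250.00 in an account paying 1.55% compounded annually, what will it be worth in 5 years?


Formula: FV = P * (1 + r)^n
Substituting: FV = $39,250.00 * (1 + 0.0155)^5
Growth factor: (1.0155)^5 = 1.07994
FV = $39,250.00 * 1.07994 = $42,387.65

$42,387.65


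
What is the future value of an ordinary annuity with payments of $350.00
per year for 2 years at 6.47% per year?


Formula: FV = PMT * ((1+r)^n - 1) / r
Growth factor: (1 + 0.0647)^2 = 1.133586
Numerator: 1.133586 - 1 = 0.133586
FV = $350.00 * 0.133586 / 0.0647 = $722.65

$722.65


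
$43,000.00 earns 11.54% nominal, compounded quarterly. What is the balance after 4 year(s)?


Formula: FV = P * (1 + r/m)^(m*t)
Period rate: r/m = 0.1154 / 4 = 0.02885
Total periods: m*t = 4 * 4 = 16
Growth factor: (1 + 0.02885)^16 = 1.576279
FV = $43,000.00 * 1.576279 = $67,779.98

$67,779.98


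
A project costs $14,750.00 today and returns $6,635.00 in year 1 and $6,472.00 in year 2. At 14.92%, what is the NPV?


Formula: NPV = C0 + C1/(1+r) + C2/(1+r)^2
Discount C1: $6,635.00 / (1 + 0.1492) = $5,773.58
Discount C2: $6,472.00 / (1 + 0.1492)^2 = $4,900.58
NPV = -$14,750.00 + $5,773.58 + $4,900.58 = -$4,075.84

-$4,075.84


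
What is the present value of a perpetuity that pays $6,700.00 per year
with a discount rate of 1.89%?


Formula: PV = C / r
Substituting: PV = $6,700.00 / 0.0189
PV = $354,497.35

$354,497.35


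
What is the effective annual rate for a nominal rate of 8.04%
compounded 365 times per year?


Formula: EAR = (1 + r/m)^m - 1
Period rate: r/m = 0.0804 / 365 = 0.00022
Compounding: (1 + 0.00022)^365 = 1.083711
EAR = 1.083711 - 1 = 0.083711

0.083711


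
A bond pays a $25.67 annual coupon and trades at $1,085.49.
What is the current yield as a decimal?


Formula: Current yield = annual coupon / price
Substituting: CY = $25.67 / $1,085.49
CY = 0.023648

0.023648


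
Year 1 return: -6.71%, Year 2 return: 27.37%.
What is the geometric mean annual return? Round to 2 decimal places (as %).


Formula: Geometric mean = ((1+r1)*(1+r2))^(1/2) - 1
Product: (1 + -0.0671) * (1 + 0.2737) = 0.9329 * 1.2737 = 1.188235
Square root: 1.188235^0.5 = 1.090062
Geometric mean = 1.090062 - 1 = 0.090062
As percentage: 9.01%

9.01%


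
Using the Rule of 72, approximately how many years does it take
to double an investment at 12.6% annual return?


Formula: Years ≈ 72 / r
Substituting: Years ≈ 72 / 12.6
Years ≈ 5.7

5.7 years


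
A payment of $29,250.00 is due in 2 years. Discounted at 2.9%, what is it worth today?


Formula: PV = FV / (1 + r)^n
Substituting: PV = $29,250.00 / (1 + 0.029)^2
Discount factor: (1.029)^2 = 1.058841
PV = $29,250.00 / 1.058841 = $27,624.54

$27,624.54


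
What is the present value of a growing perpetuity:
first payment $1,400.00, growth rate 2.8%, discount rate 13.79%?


Formula: PV = C / (r - g)
Spread: r - g = 0.1379 - 0.028 = 0.1099
Substituting: PV = $1,400.00 / 0.1099
PV = $12,738.85

$12,738.85


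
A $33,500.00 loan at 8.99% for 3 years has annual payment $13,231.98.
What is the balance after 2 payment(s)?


Formula: Balance = PV*(1+r)^k - PMT*((1+r)^k - 1)/r
Growth: (1 + 0.0899)^2 = 1.187882
Accumulated factor: ((1+r)^k - 1)/r = 2.0899
Balance = $33,500.00 * 1.187882 - $13,231.98 * 2.0899
Balance = $12,140.53

$12,140.53


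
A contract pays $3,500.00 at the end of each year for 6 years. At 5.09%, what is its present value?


Formula: PV = PMT * (1 - (1+r)^(-n)) / r
Discount factor: (1 + 0.0509)^(-6) = 0.742389
Bracket: 1 - 0.742389 = 0.257611
PV = $3,500.00 * 0.257611 / 0.0509 = $17,713.91

$17,713.91


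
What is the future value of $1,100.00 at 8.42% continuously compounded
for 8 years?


Formula: FV = P * e^(r*t)
Exponent: r*t = 0.0842 * 8 = 0.6736
e^(0.6736) = 1.961285
FV = $1,100.00 * 1.961285 = $2,157.41

$2,157.41


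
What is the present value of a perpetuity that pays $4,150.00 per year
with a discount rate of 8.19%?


Formula: PV = C / r
Substituting: PV = $4,150.00 / 0.0819
PV = $50,671.55

$50,671.55


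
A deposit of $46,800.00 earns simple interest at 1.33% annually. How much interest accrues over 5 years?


Formula: I = P * r * t
Substituting: I = $46,800.00 * 0.0133 * 5
Step: I = $46,800.00 * 0.0665
I = $3,112.20

$3,112.20


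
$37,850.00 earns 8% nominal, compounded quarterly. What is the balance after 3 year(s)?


Formula: FV = P * (1 + r/m)^(m*t)
Period rate: r/m = 0.08 / 4 = 0.02
Total periods: m*t = 4 * 3 = 12
Growth factor: (1 + 0.02)^12 = 1.268242
FV = $37,850.00 * 1.268242 = $48,002.95

$48,002.95


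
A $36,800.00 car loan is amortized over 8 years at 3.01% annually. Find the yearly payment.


Formula: PMT = PV * r / (1 - (1+r)^(-n))
Denominator: 1 - (1 + 0.0301)^(-8) = 0.211204
Numerator: $36,800.00 * 0.0301 = 1107.68
PMT = 1107.68 / 0.211204 = $5,244.61

$5,244.61


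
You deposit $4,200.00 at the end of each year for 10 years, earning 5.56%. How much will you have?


Formula: FV = PMT * ((1+r)^n - 1) / r
Growth factor: (1 + 0.0556)^10 = 1.717884
Numerator: 1.717884 - 1 = 0.717884
FV = $4,200.00 * 0.717884 / 0.0556 = $54,228.64

$54,228.64


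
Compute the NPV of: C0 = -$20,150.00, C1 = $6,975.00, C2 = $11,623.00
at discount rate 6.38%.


Formula: NPV = C0 + C1/(1+r) + C2/(1+r)^2
Discount C1: $6,975.00 / (1 + 0.0638) = $6,556.68
Discount C2: $11,623.00 / (1 + 0.0638)^2 = $10,270.66
NPV = -$20,150.00 + $6,556.68 + $10,270.66 = -$3,322.66

-$3,322.66


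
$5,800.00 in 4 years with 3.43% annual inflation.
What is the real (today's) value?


Formula: Real value = nominal / (1 + inflation)^years
Price level: (1 + 0.0343)^4 = 1.144422
Real value = $5,800.00 / 1.144422 = $5,068.06

$5,068.06


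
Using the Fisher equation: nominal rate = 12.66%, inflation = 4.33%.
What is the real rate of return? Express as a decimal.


Formula: (1 + r_real) = (1 + r_nom) / (1 + inflation)
Substituting: (1 + r_real) = 1.1266 / 1.0433
(1 + r_real) = 1.079843
r_real = 1.079843 - 1 = 0.079843

0.079843


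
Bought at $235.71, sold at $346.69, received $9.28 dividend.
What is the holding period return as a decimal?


Formula: HPR = (P1 - P0 + D) / P0
Gain: $346.69 - $235.71 + $9.28 = $120.26
HPR = $120.26 / $235.71 = 0.5102

0.5102


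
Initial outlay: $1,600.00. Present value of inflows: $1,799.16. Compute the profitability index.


Formula: PI = PV(cash flows) / initial investment
Substituting: PI = $1,799.16 / $1,600.00
PI = 1.1245

1.1245


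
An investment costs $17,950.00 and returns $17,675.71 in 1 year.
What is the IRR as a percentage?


Formula: IRR = C1/C0 - 1
Substituting: IRR = $17,675.71 / $17,950.00 - 1
Ratio: 0.984719 - 1 = -0.015281
IRR = -1.5281%

-1.5281%


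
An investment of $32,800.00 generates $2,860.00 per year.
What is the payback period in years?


Formula: Payback = investment / annual cash flow
Substituting: Payback = $32,800.00 / $2,860.00
Payback = 11.4685 years

11.4685 years


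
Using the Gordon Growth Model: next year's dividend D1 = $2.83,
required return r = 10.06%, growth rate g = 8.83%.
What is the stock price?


Formula: P = D1 / (r - g)
Spread: r - g = 0.1006 - 0.0883 = 0.0123
Substituting: P = $2.83 / 0.0123
P = $230.08

$230.08


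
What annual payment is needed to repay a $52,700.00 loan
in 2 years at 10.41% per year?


Formula: PMT = PV * r / (1 - (1+r)^(-n))
Denominator: 1 - (1 + 0.1041)^(-2) = 0.17968
Numerator: $52,700.00 * 0.1041 = 5486.07
PMT = 5486.07 / 0.17968 = $30,532.41

$30,532.41


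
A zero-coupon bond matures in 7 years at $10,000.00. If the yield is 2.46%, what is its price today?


Formula: Price = FV / (1 + r)^n
Substituting: Price = $10,000.00 / (1 + 0.0246)^7
Discount factor: (1.0246)^7 = 1.185442
Price = $10,000.00 / 1.185442 = $8,435.67

$8,435.67


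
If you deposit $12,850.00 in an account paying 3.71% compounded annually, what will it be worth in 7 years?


Formula: FV = P * (1 + r)^n
Substituting: FV = $12,850.00 * (1 + 0.0371)^7
Growth factor: (1.0371)^7 = 1.29046
FV = $12,850.00 * 1.29046 = $16,582.41

$16,582.41


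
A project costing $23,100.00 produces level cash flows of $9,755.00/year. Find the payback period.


Formula: Payback = investment / annual cash flow
Substituting: Payback = $23,100.00 / $9,755.00
Payback = 2.368 years

2.368 years


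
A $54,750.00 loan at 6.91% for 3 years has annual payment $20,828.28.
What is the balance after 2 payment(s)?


Formula: Balance = PV*(1+r)^k - PMT*((1+r)^k - 1)/r
Growth: (1 + 0.0691)^2 = 1.142975
Accumulated factor: ((1+r)^k - 1)/r = 2.0691
Balance = $54,750.00 * 1.142975 - $20,828.28 * 2.0691
Balance = $19,482.08

$19,482.08


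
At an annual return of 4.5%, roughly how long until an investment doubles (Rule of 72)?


Formula: Years ≈ 72 / r
Substituting: Years ≈ 72 / 4.5
Years ≈ 16.0

16.0 years


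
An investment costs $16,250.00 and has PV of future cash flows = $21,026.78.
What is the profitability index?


Formula: PI = PV(cash flows) / initial investment
Substituting: PI = $21,026.78 / $16,250.00
PI = 1.294

1.294


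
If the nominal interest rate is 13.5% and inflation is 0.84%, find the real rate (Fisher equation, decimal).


Formula: (1 + r_real) = (1 + r_nom) / (1 + inflation)
Substituting: (1 + r_real) = 1.135 / 1.0084
(1 + r_real) = 1.125545
r_real = 1.125545 - 1 = 0.125545

0.125545


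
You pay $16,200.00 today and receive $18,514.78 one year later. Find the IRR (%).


Formula: IRR = C1/C0 - 1
Substituting: IRR = $18,514.78 / $16,200.00 - 1
Ratio: 1.142888 - 1 = 0.142888
IRR = 14.2888%

14.2888%


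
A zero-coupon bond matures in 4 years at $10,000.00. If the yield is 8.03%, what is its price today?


Formula: Price = FV / (1 + r)^n
Substituting: Price = $10,000.00 / (1 + 0.0803)^4
Discount factor: (1.0803)^4 = 1.362001
Price = $10,000.00 / 1.362001 = $7,342.14

$7,342.14


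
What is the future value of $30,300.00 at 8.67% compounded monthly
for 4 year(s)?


Formula: FV = P * (1 + r/m)^(m*t)
Period rate: r/m = 0.0867 / 12 = 0.007225
Total periods: m*t = 12 * 4 = 48
Growth factor: (1 + 0.007225)^48 = 1.412771
FV = $30,300.00 * 1.412771 = $42,806.97

$42,806.97


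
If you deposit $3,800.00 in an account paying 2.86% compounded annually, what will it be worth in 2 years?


Formula: FV = P * (1 + r)^n
Substituting: FV = $3,800.00 * (1 + 0.0286)^2
Growth factor: (1.0286)^2 = 1.058018
FV = $3,800.00 * 1.058018 = $4,020.47

$4,020.47


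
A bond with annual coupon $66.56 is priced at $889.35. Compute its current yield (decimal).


Formula: Current yield = annual coupon / price
Substituting: CY = $66.56 / $889.35
CY = 0.074841

0.074841


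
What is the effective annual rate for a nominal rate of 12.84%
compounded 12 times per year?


Formula: EAR = (1 + r/m)^m - 1
Period rate: r/m = 0.1284 / 12 = 0.0107
Compounding: (1 + 0.0107)^12 = 1.136232
EAR = 1.136232 - 1 = 0.136232

0.136232


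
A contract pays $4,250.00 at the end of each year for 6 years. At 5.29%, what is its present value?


Formula: PV = PMT * (1 - (1+r)^(-n)) / r
Discount factor: (1 + 0.0529)^(-6) = 0.733968
Bracket: 1 - 0.733968 = 0.266032
PV = $4,250.00 * 0.266032 / 0.0529 = $21,373.06

$21,373.06


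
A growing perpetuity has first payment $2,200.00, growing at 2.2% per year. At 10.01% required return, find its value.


Formula: PV = C / (r - g)
Spread: r - g = 0.1001 - 0.022 = 0.0781
Substituting: PV = $2,200.00 / 0.0781
PV = $28,169.01

$28,169.01


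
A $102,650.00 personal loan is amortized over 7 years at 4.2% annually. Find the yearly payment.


Formula: PMT = PV * r / (1 - (1+r)^(-n))
Denominator: 1 - (1 + 0.042)^(-7) = 0.250234
Numerator: $102,650.00 * 0.042 = 4311.3
PMT = 4311.3 / 0.250234 = $17,229.10

$17,229.10


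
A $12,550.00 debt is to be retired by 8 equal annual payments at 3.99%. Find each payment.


Formula: PMT = PV * r / (1 - (1+r)^(-n))
Denominator: 1 - (1 + 0.0399)^(-8) = 0.268747
Numerator: $12,550.00 * 0.0399 = 500.745
PMT = 500.745 / 0.268747 = $1,863.25

$1,863.25


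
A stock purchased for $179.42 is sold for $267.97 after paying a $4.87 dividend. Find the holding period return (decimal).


Formula: HPR = (P1 - P0 + D) / P0
Gain: $267.97 - $179.42 + $4.87 = $93.42
HPR = $93.42 / $179.42 = 0.5207

0.5207


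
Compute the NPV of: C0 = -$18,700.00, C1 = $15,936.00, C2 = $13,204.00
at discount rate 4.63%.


Formula: NPV = C0 + C1/(1+r) + C2/(1+r)^2
Discount C1: $15,936.00 / (1 + 0.0463) = $15,230.81
Discount C2: $13,204.00 / (1 + 0.0463)^2 = $12,061.27
NPV = -$18,700.00 + $15,230.81 + $12,061.27 = $8,592.08

$8,592.08


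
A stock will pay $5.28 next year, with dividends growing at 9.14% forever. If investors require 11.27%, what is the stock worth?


Formula: P = D1 / (r - g)
Spread: r - g = 0.1127 - 0.0914 = 0.0213
Substituting: P = $5.28 / 0.0213
P = $247.89

$247.89


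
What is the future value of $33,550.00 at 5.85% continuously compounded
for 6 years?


Formula: FV = P * e^(r*t)
Exponent: r*t = 0.0585 * 6 = 0.351
e^(0.351) = 1.420487
FV = $33,550.00 * 1.420487 = $47,657.35

$47,657.35


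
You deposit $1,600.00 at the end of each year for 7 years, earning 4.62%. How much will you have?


Formula: FV = PMT * ((1+r)^n - 1) / r
Growth factor: (1 + 0.0462)^7 = 1.371839
Numerator: 1.371839 - 1 = 0.371839
FV = $1,600.00 * 0.371839 / 0.0462 = $12,877.53

$12,877.53


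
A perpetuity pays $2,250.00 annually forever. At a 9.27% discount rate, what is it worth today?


Formula: PV = C / r
Substituting: PV = $2,250.00 / 0.0927
PV = $24,271.84

$24,271.84


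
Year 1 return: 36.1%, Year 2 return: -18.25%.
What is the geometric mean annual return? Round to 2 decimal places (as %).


Formula: Geometric mean = ((1+r1)*(1+r2))^(1/2) - 1
Product: (1 + 0.361) * (1 + -0.1825) = 1.361 * 0.8175 = 1.112618
Square root: 1.112618^0.5 = 1.054807
Geometric mean = 1.054807 - 1 = 0.054807
As percentage: 5.48%

5.48%


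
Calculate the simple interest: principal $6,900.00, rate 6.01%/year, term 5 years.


Formula: I = P * r * t
Substituting: I = $6,900.00 * 0.0601 * 5
Step: I = $6,900.00 * 0.3005
I = $2,073.45

$2,073.45


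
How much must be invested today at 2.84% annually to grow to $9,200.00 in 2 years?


Formula: PV = FV / (1 + r)^n
Substituting: PV = $9,200.00 / (1 + 0.0284)^2
Discount factor: (1.0284)^2 = 1.057607
PV = $9,200.00 / 1.057607 = $8,698.89

$8,698.89


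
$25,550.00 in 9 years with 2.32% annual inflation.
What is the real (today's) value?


Formula: Real value = nominal / (1 + inflation)^years
Price level: (1 + 0.0232)^9 = 1.229263
Real value = $25,550.00 / 1.229263 = $20,784.81

$20,784.81


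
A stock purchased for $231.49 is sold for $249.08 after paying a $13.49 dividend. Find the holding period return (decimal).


Formula: HPR = (P1 - P0 + D) / P0
Gain: $249.08 - $231.49 + $13.49 = $31.08
HPR = $31.08 / $231.49 = 0.1343

0.1343


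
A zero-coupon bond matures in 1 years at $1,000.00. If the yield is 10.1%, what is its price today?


Formula: Price = FV / (1 + r)^n
Substituting: Price = $1,000.00 / (1 + 0.101)^1
Discount factor: (1.101)^1 = 1.101
Price = $1,000.00 / 1.101 = $908.27

$908.27


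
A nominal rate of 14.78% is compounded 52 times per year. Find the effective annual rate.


Formula: EAR = (1 + r/m)^m - 1
Period rate: r/m = 0.1478 / 52 = 0.002842
Compounding: (1 + 0.002842)^52 = 1.159038
EAR = 1.159038 - 1 = 0.159038

0.159038


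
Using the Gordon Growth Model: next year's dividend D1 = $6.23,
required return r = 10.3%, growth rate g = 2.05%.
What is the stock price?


Formula: P = D1 / (r - g)
Spread: r - g = 0.103 - 0.0205 = 0.0825
Substituting: P = $6.23 / 0.0825
P = $75.52

$75.52


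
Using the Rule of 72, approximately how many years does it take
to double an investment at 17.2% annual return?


Formula: Years ≈ 72 / r
Substituting: Years ≈ 72 / 17.2
Years ≈ 4.2

4.2 years


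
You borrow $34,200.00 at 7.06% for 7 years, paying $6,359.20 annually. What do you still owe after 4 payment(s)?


Formula: Balance = PV*(1+r)^k - PMT*((1+r)^k - 1)/r
Growth: (1 + 0.0706)^4 = 1.313739
Accumulated factor: ((1+r)^k - 1)/r = 4.443889
Balance = $34,200.00 * 1.313739 - $6,359.20 * 4.443889
Balance = $16,670.28

$16,670.28


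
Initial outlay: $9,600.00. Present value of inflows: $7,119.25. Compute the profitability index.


Formula: PI = PV(cash flows) / initial investment
Substituting: PI = $7,119.25 / $9,600.00
PI = 0.7416

0.7416


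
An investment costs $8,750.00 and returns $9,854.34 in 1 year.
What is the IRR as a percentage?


Formula: IRR = C1/C0 - 1
Substituting: IRR = $9,854.34 / $8,750.00 - 1
Ratio: 1.12621 - 1 = 0.12621
IRR = 12.621%

12.621%


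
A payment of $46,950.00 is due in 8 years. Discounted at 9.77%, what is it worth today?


Formula: PV = FV / (1 + r)^n
Substituting: PV = $46,950.00 / (1 + 0.0977)^8
Discount factor: (1.0977)^8 = 2.107994
PV = $46,950.00 / 2.107994 = $22,272.36

$22,272.36


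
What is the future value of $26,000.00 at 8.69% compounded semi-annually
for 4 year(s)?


Formula: FV = P * (1 + r/m)^(m*t)
Period rate: r/m = 0.0869 / 2 = 0.04345
Total periods: m*t = 2 * 4 = 8
Growth factor: (1 + 0.04345)^8 = 1.405313
FV = $26,000.00 * 1.405313 = $36,538.15

$36,538.15


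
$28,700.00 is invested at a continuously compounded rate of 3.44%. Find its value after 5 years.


Formula: FV = P * e^(r*t)
Exponent: r*t = 0.0344 * 5 = 0.172
e^(0.172) = 1.187678
FV = $28,700.00 * 1.187678 = $34,086.35

$34,086.35


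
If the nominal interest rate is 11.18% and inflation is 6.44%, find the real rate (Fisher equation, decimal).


Formula: (1 + r_real) = (1 + r_nom) / (1 + inflation)
Substituting: (1 + r_real) = 1.1118 / 1.0644
(1 + r_real) = 1.044532
r_real = 1.044532 - 1 = 0.044532

0.044532


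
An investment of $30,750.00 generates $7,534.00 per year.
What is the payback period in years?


Formula: Payback = investment / annual cash flow
Substituting: Payback = $30,750.00 / $7,534.00
Payback = 4.0815 years

4.0815 years


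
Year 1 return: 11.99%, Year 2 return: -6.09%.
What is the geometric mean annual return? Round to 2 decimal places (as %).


Formula: Geometric mean = ((1+r1)*(1+r2))^(1/2) - 1
Product: (1 + 0.1199) * (1 + -0.0609) = 1.1199 * 0.9391 = 1.051698
Square root: 1.051698^0.5 = 1.025523
Geometric mean = 1.025523 - 1 = 0.025523
As percentage: 2.55%

2.55%


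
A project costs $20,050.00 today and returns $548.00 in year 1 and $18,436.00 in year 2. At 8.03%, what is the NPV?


Formula: NPV = C0 + C1/(1+r) + C2/(1+r)^2
Discount C1: $548.00 / (1 + 0.0803) = $507.27
Discount C2: $18,436.00 / (1 + 0.0803)^2 = $15,797.12
NPV = -$20,050.00 + $507.27 + $15,797.12 = -$3,745.61

-$3,745.61


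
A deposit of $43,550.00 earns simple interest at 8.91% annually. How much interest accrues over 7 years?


Formula: I = P * r * t
Substituting: I = $43,550.00 * 0.0891 * 7
Step: I = $43,550.00 * 0.6237
I = $27,162.14

$27,162.14


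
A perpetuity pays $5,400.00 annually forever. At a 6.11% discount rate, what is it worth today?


Formula: PV = C / r
Substituting: PV = $5,400.00 / 0.0611
PV = $88,379.71

$88,379.71


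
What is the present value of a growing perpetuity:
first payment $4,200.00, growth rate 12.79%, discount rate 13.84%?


Formula: PV = C / (r - g)
Spread: r - g = 0.1384 - 0.1279 = 0.0105
Substituting: PV = $4,200.00 / 0.0105
PV = $400,000.00

$400,000.00


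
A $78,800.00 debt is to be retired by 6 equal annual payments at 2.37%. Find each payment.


Formula: PMT = PV * r / (1 - (1+r)^(-n))
Denominator: 1 - (1 + 0.0237)^(-6) = 0.131112
Numerator: $78,800.00 * 0.0237 = 1867.56
PMT = 1867.56 / 0.131112 = $14,244.00

$14,244.00


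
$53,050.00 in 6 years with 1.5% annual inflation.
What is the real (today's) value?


Formula: Real value = nominal / (1 + inflation)^years
Price level: (1 + 0.015)^6 = 1.093443
Real value = $53,050.00 / 1.093443 = $48,516.46

$48,516.46


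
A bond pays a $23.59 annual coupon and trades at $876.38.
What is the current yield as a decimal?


Formula: Current yield = annual coupon / price
Substituting: CY = $23.59 / $876.38
CY = 0.026918

0.026918


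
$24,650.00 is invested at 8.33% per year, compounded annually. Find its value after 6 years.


Formula: FV = P * (1 + r)^n
Substituting: FV = $24,650.00 * (1 + 0.0833)^6
Growth factor: (1.0833)^6 = 1.61619
FV = $24,650.00 * 1.61619 = $39,839.09

$39,839.09


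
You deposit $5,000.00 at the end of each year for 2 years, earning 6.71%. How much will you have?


Formula: FV = PMT * ((1+r)^n - 1) / r
Growth factor: (1 + 0.0671)^2 = 1.138702
Numerator: 1.138702 - 1 = 0.138702
FV = $5,000.00 * 0.138702 / 0.0671 = $10,335.50

$10,335.50


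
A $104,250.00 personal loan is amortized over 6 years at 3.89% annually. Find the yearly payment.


Formula: PMT = PV * r / (1 - (1+r)^(-n))
Denominator: 1 - (1 + 0.0389)^(-6) = 0.204651
Numerator: $104,250.00 * 0.0389 = 4055.325
PMT = 4055.325 / 0.204651 = $19,815.77

$19,815.77


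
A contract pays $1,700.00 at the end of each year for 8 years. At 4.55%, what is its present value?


Formula: PV = PMT * (1 - (1+r)^(-n)) / r
Discount factor: (1 + 0.0455)^(-8) = 0.700499
Bracket: 1 - 0.700499 = 0.299501
PV = $1,700.00 * 0.299501 / 0.0455 = $11,190.14

$11,190.14


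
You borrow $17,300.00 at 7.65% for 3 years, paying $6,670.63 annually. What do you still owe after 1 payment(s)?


Formula: Balance = PV*(1+r)^k - PMT*((1+r)^k - 1)/r
Growth: (1 + 0.0765)^1 = 1.0765
Accumulated factor: ((1+r)^k - 1)/r = 1.0
Balance = $17,300.00 * 1.0765 - $6,670.63 * 1.0
Balance = $11,952.82

$11,952.82


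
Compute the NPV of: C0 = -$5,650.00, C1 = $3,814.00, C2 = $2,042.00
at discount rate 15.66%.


Formula: NPV = C0 + C1/(1+r) + C2/(1+r)^2
Discount C1: $3,814.00 / (1 + 0.1566) = $3,297.60
Discount C2: $2,042.00 / (1 + 0.1566)^2 = $1,526.47
NPV = -$5,650.00 + $3,297.60 + $1,526.47 = -$825.93

-$825.93


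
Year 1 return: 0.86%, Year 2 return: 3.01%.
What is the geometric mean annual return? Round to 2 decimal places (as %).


Formula: Geometric mean = ((1+r1)*(1+r2))^(1/2) - 1
Product: (1 + 0.0086) * (1 + 0.0301) = 1.0086 * 1.0301 = 1.038959
Square root: 1.038959^0.5 = 1.019293
Geometric mean = 1.019293 - 1 = 0.019293
As percentage: 1.93%

1.93%


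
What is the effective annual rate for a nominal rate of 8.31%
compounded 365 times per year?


Formula: EAR = (1 + r/m)^m - 1
Period rate: r/m = 0.0831 / 365 = 0.000228
Compounding: (1 + 0.000228)^365 = 1.08664
EAR = 1.08664 - 1 = 0.08664

0.08664


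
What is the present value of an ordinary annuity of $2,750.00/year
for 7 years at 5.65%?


Formula: PV = PMT * (1 - (1+r)^(-n)) / r
Discount factor: (1 + 0.0565)^(-7) = 0.680634
Bracket: 1 - 0.680634 = 0.319366
PV = $2,750.00 * 0.319366 / 0.0565 = $15,544.37

$15,544.37


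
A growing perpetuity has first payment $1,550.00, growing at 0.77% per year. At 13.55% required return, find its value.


Formula: PV = C / (r - g)
Spread: r - g = 0.1355 - 0.0077 = 0.1278
Substituting: PV = $1,550.00 / 0.1278
PV = $12,128.33

$12,128.33


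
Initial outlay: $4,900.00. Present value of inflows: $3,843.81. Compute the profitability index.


Formula: PI = PV(cash flows) / initial investment
Substituting: PI = $3,843.81 / $4,900.00
PI = 0.7845

0.7845
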